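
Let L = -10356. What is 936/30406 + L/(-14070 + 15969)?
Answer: -52184512/9623499 ≈ -5.4226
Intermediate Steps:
936/30406 + L/(-14070 + 15969) = 936/30406 - 10356/(-14070 + 15969) = 936*(1/30406) - 10356/1899 = 468/15203 - 10356*1/1899 = 468/15203 - 3452/633 = -52184512/9623499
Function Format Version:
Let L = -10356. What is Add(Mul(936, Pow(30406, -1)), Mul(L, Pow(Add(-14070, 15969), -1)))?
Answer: Rational(-52184512, 9623499) ≈ -5.4226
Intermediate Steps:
Add(Mul(936, Pow(30406, -1)), Mul(L, Pow(Add(-14070, 15969), -1))) = Add(Mul(936, Pow(30406, -1)), Mul(-10356, Pow(Add(-14070, 15969), -1))) = Add(Mul(936, Rational(1, 30406)), Mul(-10356, Pow(1899, -1))) = Add(Rational(468, 15203), Mul(-10356, Rational(1, 1899))) = Add(Rational(468, 15203), Rational(-3452, 633)) = Rational(-52184512, 9623499)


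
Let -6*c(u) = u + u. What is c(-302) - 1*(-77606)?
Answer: 233120/3 ≈ 77707.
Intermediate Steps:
c(u) = -u/3 (c(u) = -(u + u)/6 = -u/3)
c(-302) - 1*(-77606) = -1/3*(-302) - 1*(-77606) = 302/3 + 77606 = 233120/3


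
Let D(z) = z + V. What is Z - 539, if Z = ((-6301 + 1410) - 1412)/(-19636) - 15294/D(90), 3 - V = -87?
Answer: -183688597/294540 ≈ -623.65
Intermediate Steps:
V = 90 (V = 3 - 1*(-87) = 3 + 87 = 90)
D(z) = 90 + z (D(z) = z + 90 = 90 + z)
Z = -24931537/294540 (Z = ((-6301 + 1410) - 1412)/(-19636) - 15294/(90 + 90) = (-4891 - 1412)*(-1/19636) - 15294/180 = -6303*(-1/19636) - 15294*1/180 = 6303/19636 - 2549/30 = -24931537/294540 ≈ -84.646)
Z - 539 = -24931537/294540 - 539 = -183688597/294540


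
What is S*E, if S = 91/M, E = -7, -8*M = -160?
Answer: -637/20 ≈ -31.850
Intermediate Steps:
M = 20 (M = -1/8*(-160) = 20)
S = 91/20 ≈ 4.5500
S*E = (91/20)*(-7) = -637/20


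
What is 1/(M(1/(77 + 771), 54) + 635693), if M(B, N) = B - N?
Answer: 848/539021873 ≈ 1.5732e-6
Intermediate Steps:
1/(M(1/(77 + 771), 54) + 635693) = 1/((1/(77 + 771) - 1*54) + 635693) = 1/((1/848 - 54) + 635693) = 1/(-45791/848 + 635693) = 1/(539021873/848) = 848/539021873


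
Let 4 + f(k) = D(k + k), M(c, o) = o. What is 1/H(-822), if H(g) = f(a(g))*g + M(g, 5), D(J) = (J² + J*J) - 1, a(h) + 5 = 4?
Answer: -1/2461 ≈ -0.00040634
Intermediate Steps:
a(h) = -1 (a(h) = -5 + 4 = -1)
D(J) = -1 + 2*J² (D(J) = (J² + J²) - 1 = 2*J² - 1 = -1 + 2*J²)
f(k) = -5 + 8*k² (f(k) = -4 + (-1 + 2*(k + k)²) = -4 + (-1 + 2*(2*k)²) = -4 + (-1 + 2*(4*k²)) = -4 + (-1 + 8*k²) = -5 + 8*k²)
H(g) = 5 + 3*g (H(g) = (-5 + 8*(-1)²)*g + 5 = (-5 + 8*1)*g + 5 = (-5 + 8)*g + 5 = 3*g + 5 = 5 + 3*g)
1/H(-822) = 1/(5 + 3*(-822)) = 1/(5 - 2466) = 1/(-2461) = -1/2461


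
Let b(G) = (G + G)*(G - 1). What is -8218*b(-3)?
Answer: -197232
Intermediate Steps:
b(G) = 2*G*(-1 + G) (b(G) = (2*G)*(-1 + G) = 2*G*(-1 + G))
-8218*b(-3) = -16436*(-3)*(-1 - 3) = -16436*(-3)*(-4) = -8218*24 = -197232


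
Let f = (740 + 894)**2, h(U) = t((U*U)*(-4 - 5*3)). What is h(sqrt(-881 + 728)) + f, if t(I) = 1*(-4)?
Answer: 2669952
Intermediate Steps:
t(I) = -4
h(U) = -4
f = 2669956 (f = 1634**2 = 2669956)
h(sqrt(-881 + 728)) + f = -4 + 2669956 = 2669952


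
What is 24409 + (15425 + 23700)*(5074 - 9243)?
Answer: -163087716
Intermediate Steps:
24409 + (15425 + 23700)*(5074 - 9243) = 24409 + 39125*(-4169) = 24409 - 163112125 = -163087716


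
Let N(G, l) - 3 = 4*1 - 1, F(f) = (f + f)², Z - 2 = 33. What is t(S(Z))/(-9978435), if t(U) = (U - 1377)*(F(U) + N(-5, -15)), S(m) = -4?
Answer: 19334/1995687 ≈ 0.0096879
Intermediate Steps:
Z = 35 (Z = 2 + 33 = 35)
F(f) = 4*f² (F(f) = (2*f)² = 4*f²)
N(G, l) = 6 (N(G, l) = 3 + (4*1 - 1) = 3 + (4 - 1) = 3 + 3 = 6)
t(U) = (-1377 + U)*(6 + 4*U²) (t(U) = (U - 1377)*(4*U² + 6) = (-1377 + U)*(6 + 4*U²))
t(S(Z))/(-9978435) = (-8262 - 5508*(-4)² + 4*(-4)³ + 6*(-4))/(-9978435) = (-8262 - 5508*16 + 4*(-64) - 24)*(-1/9978435) = (-8262 - 88128 - 256 - 24)*(-1/9978435) = -96670*(-1/9978435) = 19334/1995687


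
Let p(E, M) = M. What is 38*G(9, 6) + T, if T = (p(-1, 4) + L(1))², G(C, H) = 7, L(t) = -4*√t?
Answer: 266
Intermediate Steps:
T = 0 (T = (4 - 4*√1)² = (4 - 4*1)² = (4 - 4)² = 0² = 0)
38*G(9, 6) + T = 38*7 + 0 = 266 + 0 = 266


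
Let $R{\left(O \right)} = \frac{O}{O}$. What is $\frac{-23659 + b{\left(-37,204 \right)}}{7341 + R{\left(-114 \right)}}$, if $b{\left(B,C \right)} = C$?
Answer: $- \frac{23455}{7342} \approx -3.1946$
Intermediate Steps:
$R{\left(O \right)} = 1$
$\frac{-23659 + b{\left(-37,204 \right)}}{7341 + R{\left(-114 \right)}} = \frac{-23659 + 204}{7341 + 1} = - \frac{23455}{7342}$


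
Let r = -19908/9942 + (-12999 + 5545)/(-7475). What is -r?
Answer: 12450772/12386075 ≈ 1.0052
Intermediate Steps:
r = -12450772/12386075 (r = -19908*1/9942 - 7454*(-1/7475) = -3318/1657 + 7454/7475 = -12450772/12386075 ≈ -1.0052)
-r = -1*(-12450772/12386075) = 12450772/12386075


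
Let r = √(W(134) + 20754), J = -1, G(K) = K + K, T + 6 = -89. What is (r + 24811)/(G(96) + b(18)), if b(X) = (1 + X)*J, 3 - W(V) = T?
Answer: 24811/173 + 2*√5213/173 ≈ 144.25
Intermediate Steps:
T = -95 (T = -6 - 89 = -95)
G(K) = 2*K
W(V) = 98 (W(V) = 3 - 1*(-95) = 3 + 95 = 98)
b(X) = -1 - X (b(X) = (1 + X)*(-1) = -1 - X)
r = 2*√5213 (r = √(98 + 20754) = √20852 = 2*√5213 ≈ 144.40)
(r + 24811)/(G(96) + b(18)) = (2*√5213 + 24811)/(2*96 + (-1 - 1*18)) = (24811 + 2*√5213)/(192 + (-1 - 18)) = (24811 + 2*√5213)/(192 - 19) = (24811 + 2*√5213)/173 = (24811 + 2*√5213)*(1/173) = 24811/173 + 2*√5213/173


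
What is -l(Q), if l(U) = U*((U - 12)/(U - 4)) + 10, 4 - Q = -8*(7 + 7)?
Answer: -824/7 ≈ -117.71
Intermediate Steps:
Q = 116 (Q = 4 - (-8)*(7 + 7) = 4 - (-8)*14 = 4 - 1*(-112) = 4 + 112 = 116)
l(U) = 10 + U*(-12 + U)/(-4 + U) (l(U) = U*((-12 + U)/(-4 + U)) + 10 = U*(-12 + U)/(-4 + U) + 10 = 10 + U*(-12 + U)/(-4 + U))
-l(Q) = -(-40 + 116² - 2*116)/(-4 + 116) = -(-40 + 13456 - 232)/112 = -13184/112 = -1*824/7 = -824/7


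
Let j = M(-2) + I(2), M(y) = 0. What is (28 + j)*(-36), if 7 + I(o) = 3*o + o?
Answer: -1044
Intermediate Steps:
I(o) = -7 + 4*o (I(o) = -7 + (3*o + o) = -7 + 4*o)
j = 1 (j = 0 + (-7 + 4*2) = 0 + (-7 + 8) = 0 + 1 = 1)
(28 + j)*(-36) = (28 + 1)*(-36) = 29*(-36) = -1044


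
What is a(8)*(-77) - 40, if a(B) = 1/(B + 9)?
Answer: -757/17 ≈ -44.529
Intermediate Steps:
a(B) = 1/(9 + B)
a(8)*(-77) - 40 = -77/(9 + 8) - 40 = -77/17 - 40 = -757/17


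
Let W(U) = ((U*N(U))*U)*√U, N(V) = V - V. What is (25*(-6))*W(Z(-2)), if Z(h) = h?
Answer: 0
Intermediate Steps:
N(V) = 0
W(U) = 0 (W(U) = ((U*0)*U)*√U = (0*U)*√U = 0*√U = 0)
(25*(-6))*W(Z(-2)) = (25*(-6))*0 = -150*0 = 0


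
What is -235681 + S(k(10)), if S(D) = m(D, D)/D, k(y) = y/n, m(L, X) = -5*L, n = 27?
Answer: -235686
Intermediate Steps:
k(y) = y/27
S(D) = -5 (S(D) = (-5*D)/D = -5)
-235681 + S(k(10)) = -235681 - 5 = -235686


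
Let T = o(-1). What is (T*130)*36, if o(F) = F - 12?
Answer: -60840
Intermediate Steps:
o(F) = -12 + F
T = -13 (T = -12 - 1 = -13)
(T*130)*36 = -13*130*36 = -1690*36 = -60840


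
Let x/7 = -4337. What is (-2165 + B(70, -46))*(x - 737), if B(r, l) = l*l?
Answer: 1523704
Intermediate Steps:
x = -30359 (x = 7*(-4337) = -30359)
B(r, l) = l²
(-2165 + B(70, -46))*(x - 737) = (-2165 + (-46)²)*(-30359 - 737) = (-2165 + 2116)*(-31096) = -49*(-31096) = 1523704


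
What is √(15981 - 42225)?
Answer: 162*I ≈ 162.0*I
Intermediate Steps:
√(15981 - 42225) = √(-26244) = 162*I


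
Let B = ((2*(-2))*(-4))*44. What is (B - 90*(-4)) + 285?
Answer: 1349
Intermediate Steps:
B = 704 (B = -4*(-4)*44 = 16*44 = 704)
(B - 90*(-4)) + 285 = (704 - 90*(-4)) + 285 = (704 + 360) + 285 = 1064 + 285 = 1349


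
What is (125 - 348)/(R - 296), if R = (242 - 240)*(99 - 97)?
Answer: 223/292 ≈ 0.76370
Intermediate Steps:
R = 4 (R = 2*2 = 4)
(125 - 348)/(R - 296) = (125 - 348)/(4 - 296) = -223/(-292) = -223*(-1/292) = 223/292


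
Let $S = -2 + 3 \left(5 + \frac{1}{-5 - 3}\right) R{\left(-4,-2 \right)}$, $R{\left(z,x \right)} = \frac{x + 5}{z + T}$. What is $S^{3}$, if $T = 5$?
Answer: $\frac{37595375}{512} \approx 73429.0$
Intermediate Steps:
$R{\left(z,x \right)} = \frac{5 + x}{5 + z}$ ($R{\left(z,x \right)} = \frac{x + 5}{z + 5} = \frac{5 + x}{5 + z}$)
$S = \frac{335}{8}$ ($S = -2 + 3 \left(5 + \frac{1}{-5 - 3}\right) \frac{5 - 2}{5 - 4} = -2 + 3 \left(5 + \frac{1}{-8}\right) 1^{-1} \cdot 3 = -2 + 3 \left(5 - \frac{1}{8}\right) 1 \cdot 3 = -2 + 3 \cdot \frac{39}{8} \cdot 3 = -2 + \frac{117}{8} \cdot 3 = -2 + \frac{351}{8} = \frac{335}{8} \approx 41.875$)
$S^{3} = \left(\frac{335}{8}\right)^{3} = \frac{37595375}{512}$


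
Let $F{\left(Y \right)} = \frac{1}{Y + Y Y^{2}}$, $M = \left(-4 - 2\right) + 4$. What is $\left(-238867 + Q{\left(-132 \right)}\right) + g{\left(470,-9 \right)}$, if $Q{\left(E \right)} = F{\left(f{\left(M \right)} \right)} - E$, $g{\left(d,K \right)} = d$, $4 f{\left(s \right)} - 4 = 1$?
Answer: $- \frac{48844261}{205} \approx -2.3826 \cdot 10^{5}$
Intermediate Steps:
$M = -2$ ($M = -6 + 4 = -2$)
$f{\left(s \right)} = \frac{5}{4}$ ($f{\left(s \right)} = 1 + \frac{1}{4} \cdot 1 = 1 + \frac{1}{4} = \frac{5}{4}$)
$F{\left(Y \right)} = \frac{1}{Y + Y^{3}}$
$Q{\left(E \right)} = \frac{64}{205} - E$ ($Q{\left(E \right)} = \frac{1}{\frac{5}{4} + \left(\frac{5}{4}\right)^{3}} - E = \frac{1}{\frac{5}{4} + \frac{125}{64}} - E = \frac{1}{\frac{205}{64}} - E = \frac{64}{205} - E$)
$\left(-238867 + Q{\left(-132 \right)}\right) + g{\left(470,-9 \right)} = \left(-238867 + \left(\frac{64}{205} - -132\right)\right) + 470 = \left(-238867 + \left(\frac{64}{205} + 132\right)\right) + 470 = \left(-238867 + \frac{27124}{205}\right) + 470 = - \frac{48940611}{205} + 470 = - \frac{48844261}{205}$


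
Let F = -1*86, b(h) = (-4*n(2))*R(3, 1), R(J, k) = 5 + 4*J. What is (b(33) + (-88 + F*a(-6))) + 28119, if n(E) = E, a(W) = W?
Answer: 28411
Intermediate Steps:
b(h) = -136 (b(h) = (-4*2)*(5 + 4*3) = -8*(5 + 12) = -8*17 = -136)
F = -86
(b(33) + (-88 + F*a(-6))) + 28119 = (-136 + (-88 - 86*(-6))) + 28119 = (-136 + (-88 + 516)) + 28119 = (-136 + 428) + 28119 = 292 + 28119 = 28411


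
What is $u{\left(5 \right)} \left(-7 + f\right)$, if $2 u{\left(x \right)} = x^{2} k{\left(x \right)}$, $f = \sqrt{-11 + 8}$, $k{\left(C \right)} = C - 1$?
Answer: $-350 + 50 i \sqrt{3} \approx -350.0 + 86.603 i$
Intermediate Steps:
$k{\left(C \right)} = -1 + C$ ($k{\left(C \right)} = C - 1 = -1 + C$)
$f = i \sqrt{3}$ ($f = \sqrt{-3} = i \sqrt{3} \approx 1.732 i$)
$u{\left(x \right)} = \frac{x^{2} \left(-1 + x\right)}{2}$
$u{\left(5 \right)} \left(-7 + f\right) = \frac{5^{2} \left(-1 + 5\right)}{2} \left(-7 + i \sqrt{3}\right) = \frac{1}{2} \cdot 25 \cdot 4 \left(-7 + i \sqrt{3}\right) = 50 \left(-7 + i \sqrt{3}\right) = -350 + 50 i \sqrt{3}$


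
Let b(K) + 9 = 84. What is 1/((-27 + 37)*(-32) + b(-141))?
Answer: -1/245 ≈ -0.0040816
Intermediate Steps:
b(K) = 75 (b(K) = -9 + 84 = 75)
1/((-27 + 37)*(-32) + b(-141)) = 1/((-27 + 37)*(-32) + 75) = 1/(10*(-32) + 75) = 1/(-320 + 75) = 1/(-245) = -1/245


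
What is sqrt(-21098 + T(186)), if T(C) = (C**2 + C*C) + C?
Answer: 2*sqrt(12070) ≈ 219.73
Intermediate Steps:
T(C) = C + 2*C**2 (T(C) = (C**2 + C**2) + C = 2*C**2 + C = C + 2*C**2)
sqrt(-21098 + T(186)) = sqrt(-21098 + 186*(1 + 2*186)) = sqrt(-21098 + 186*(1 + 372)) = sqrt(-21098 + 186*373) = sqrt(-21098 + 69378) = sqrt(48280) = 2*sqrt(12070)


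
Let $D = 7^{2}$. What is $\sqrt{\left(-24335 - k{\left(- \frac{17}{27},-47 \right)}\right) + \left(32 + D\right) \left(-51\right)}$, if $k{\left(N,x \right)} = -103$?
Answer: $i \sqrt{28363} \approx 168.41 i$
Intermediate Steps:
$D = 49$
$\sqrt{\left(-24335 - k{\left(- \frac{17}{27},-47 \right)}\right) + \left(32 + D\right) \left(-51\right)} = \sqrt{\left(-24335 - -103\right) + \left(32 + 49\right) \left(-51\right)} = \sqrt{\left(-24335 + 103\right) + 81 \left(-51\right)} = \sqrt{-24232 - 4131} = \sqrt{-28363} = i \sqrt{28363}$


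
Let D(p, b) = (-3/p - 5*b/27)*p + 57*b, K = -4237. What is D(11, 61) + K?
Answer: -23956/27 ≈ -887.26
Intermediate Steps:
D(p, b) = 57*b + p*(-3/p - 5*b/27) (D(p, b) = (-3/p - 5*b*(1/27))*p + 57*b = (-3/p - 5*b/27)*p + 57*b = p*(-3/p - 5*b/27) + 57*b = 57*b + p*(-3/p - 5*b/27))
D(11, 61) + K = (-3 + 57*61 - 5/27*61*11) - 4237 = (-3 + 3477 - 3355/27) - 4237 = 90443/27 - 4237 = -23956/27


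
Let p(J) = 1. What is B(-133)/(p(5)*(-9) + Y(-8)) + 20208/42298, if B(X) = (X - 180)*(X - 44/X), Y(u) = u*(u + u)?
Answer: 116963410873/334725223 ≈ 349.43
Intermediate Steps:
Y(u) = 2*u² (Y(u) = u*(2*u) = 2*u²)
B(X) = (-180 + X)*(X - 44/X)
B(-133)/(p(5)*(-9) + Y(-8)) + 20208/42298 = (-44 + (-133)² - 180*(-133) + 7920/(-133))/(1*(-9) + 2*(-8)²) + 20208/42298 = (-44 + 17689 + 23940 + 7920*(-1/133))/(-9 + 2*64) + 20208*(1/42298) = (-44 + 17689 + 23940 - 7920/133)/(-9 + 128) + 10104/21149 = (5522885/133)/119 + 10104/21149 = (5522885/133)*(1/119) + 10104/21149 = 5522885/15827 + 10104/21149 = 116963410873/334725223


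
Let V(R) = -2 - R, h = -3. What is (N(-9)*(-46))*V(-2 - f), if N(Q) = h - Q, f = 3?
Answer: -828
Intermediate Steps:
N(Q) = -3 - Q
(N(-9)*(-46))*V(-2 - f) = ((-3 - 1*(-9))*(-46))*(-2 - (-2 - 1*3)) = ((-3 + 9)*(-46))*(-2 - (-2 - 3)) = (6*(-46))*(-2 - 1*(-5)) = -276*(-2 + 5) = -276*3 = -828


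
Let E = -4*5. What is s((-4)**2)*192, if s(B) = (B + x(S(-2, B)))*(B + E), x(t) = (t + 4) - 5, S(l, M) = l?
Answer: -9984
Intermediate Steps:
x(t) = -1 + t (x(t) = (4 + t) - 5 = -1 + t)
E = -20 (E = -1*20 = -20)
s(B) = (-20 + B)*(-3 + B) (s(B) = (B + (-1 - 2))*(B - 20) = (B - 3)*(-20 + B) = (-3 + B)*(-20 + B) = (-20 + B)*(-3 + B))
s((-4)**2)*192 = (60 + ((-4)**2)**2 - 23*(-4)**2)*192 = (60 + 16**2 - 23*16)*192 = (60 + 256 - 368)*192 = -52*192 = -9984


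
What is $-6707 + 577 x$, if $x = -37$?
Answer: $-28056$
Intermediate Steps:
$-6707 + 577 x = -6707 + 577 \left(-37\right) = -6707 - 21349 = -28056$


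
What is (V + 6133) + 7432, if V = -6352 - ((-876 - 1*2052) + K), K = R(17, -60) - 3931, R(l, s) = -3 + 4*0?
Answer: 14075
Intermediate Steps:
R(l, s) = -3 (R(l, s) = -3 + 0 = -3)
K = -3934 (K = -3 - 3931 = -3934)
V = 510 (V = -6352 - ((-876 - 1*2052) - 3934) = -6352 - ((-876 - 2052) - 3934) = -6352 - (-2928 - 3934) = -6352 - 1*(-6862) = -6352 + 6862 = 510)
(V + 6133) + 7432 = (510 + 6133) + 7432 = 6643 + 7432 = 14075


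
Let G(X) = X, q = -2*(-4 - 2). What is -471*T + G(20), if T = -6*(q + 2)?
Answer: 39584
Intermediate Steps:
q = 12 (q = -2*(-6) = 12)
T = -84 (T = -6*(12 + 2) = -6*14 = -84)
-471*T + G(20) = -471*(-84) + 20 = 39564 + 20 = 39584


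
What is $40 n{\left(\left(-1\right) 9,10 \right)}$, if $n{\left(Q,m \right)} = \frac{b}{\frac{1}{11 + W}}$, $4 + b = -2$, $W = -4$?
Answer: $-1680$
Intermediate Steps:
$b = -6$ ($b = -4 - 2 = -6$)
$n{\left(Q,m \right)} = -42$ ($n{\left(Q,m \right)} = - \frac{6}{\frac{1}{11 - 4}} = - \frac{6}{\frac{1}{7}} = - 6 \frac{1}{\frac{1}{7}} = \left(-6\right) 7 = -42$)
$40 n{\left(\left(-1\right) 9,10 \right)} = 40 \left(-42\right) = -1680$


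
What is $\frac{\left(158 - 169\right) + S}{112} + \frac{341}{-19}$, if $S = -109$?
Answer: $- \frac{5059}{266} \approx -19.019$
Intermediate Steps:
$\frac{\left(158 - 169\right) + S}{112} + \frac{341}{-19} = \frac{\left(158 - 169\right) - 109}{112} + \frac{341}{-19} = \left(-11 - 109\right) \frac{1}{112} + 341 \left(- \frac{1}{19}\right) = \left(-120\right) \frac{1}{112} - \frac{341}{19} = - \frac{15}{14} - \frac{341}{19} = - \frac{5059}{266}$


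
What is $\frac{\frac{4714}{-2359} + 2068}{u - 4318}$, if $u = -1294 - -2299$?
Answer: $- \frac{4873698}{7815367} \approx -0.6236$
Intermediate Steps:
$u = 1005$ ($u = -1294 + 2299 = 1005$)
$\frac{\frac{4714}{-2359} + 2068}{u - 4318} = \frac{\frac{4714}{-2359} + 2068}{1005 - 4318} = \frac{4714 \left(- \frac{1}{2359}\right) + 2068}{-3313} = \left(- \frac{4714}{2359} + 2068\right) \left(- \frac{1}{3313}\right) = \frac{4873698}{2359} \left(- \frac{1}{3313}\right) = - \frac{4873698}{7815367}$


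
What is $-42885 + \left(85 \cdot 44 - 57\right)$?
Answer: $-39202$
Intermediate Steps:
$-42885 + \left(85 \cdot 44 - 57\right) = -42885 + \left(3740 - 57\right) = -42885 + 3683 = -39202$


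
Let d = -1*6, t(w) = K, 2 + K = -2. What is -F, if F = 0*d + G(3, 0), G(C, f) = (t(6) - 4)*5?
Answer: 40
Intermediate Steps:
K = -4 (K = -2 - 2 = -4)
t(w) = -4
d = -6
G(C, f) = -40 (G(C, f) = (-4 - 4)*5 = -8*5 = -40)
F = -40 (F = 0*(-6) - 40 = 0 - 40 = -40)
-F = -1*(-40) = 40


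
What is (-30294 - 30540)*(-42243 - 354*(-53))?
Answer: 1428443154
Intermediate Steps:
(-30294 - 30540)*(-42243 - 354*(-53)) = -60834*(-42243 + 18762) = -60834*(-23481) = 1428443154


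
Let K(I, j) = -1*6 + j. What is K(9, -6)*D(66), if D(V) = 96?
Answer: -1152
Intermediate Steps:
K(I, j) = -6 + j
K(9, -6)*D(66) = (-6 - 6)*96 = -12*96 = -1152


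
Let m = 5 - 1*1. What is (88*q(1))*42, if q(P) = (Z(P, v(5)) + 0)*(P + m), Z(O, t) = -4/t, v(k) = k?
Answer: -14784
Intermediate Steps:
m = 4 (m = 5 - 1 = 4)
q(P) = -16/5 - 4*P/5 (q(P) = (-4/5 + 0)*(P + 4) = (-4*1/5 + 0)*(4 + P) = (-4/5 + 0)*(4 + P) = -4*(4 + P)/5 = -16/5 - 4*P/5)
(88*q(1))*42 = (88*(-16/5 - 4/5*1))*42 = (88*(-16/5 - 4/5))*42 = (88*(-4))*42 = -352*42 = -14784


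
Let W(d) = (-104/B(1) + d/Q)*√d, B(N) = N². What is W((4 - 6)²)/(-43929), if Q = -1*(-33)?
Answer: 6856/1449657 ≈ 0.0047294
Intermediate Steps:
Q = 33
W(d) = √d*(-104 + d/33) (W(d) = (-104/(1²) + d/33)*√d = (-104/1 + d*(1/33))*√d = (-104*1 + d/33)*√d = (-104 + d/33)*√d = √d*(-104 + d/33))
W((4 - 6)²)/(-43929) = (√((4 - 6)²)*(-3432 + (4 - 6)²)/33)/(-43929) = (√((-2)²)*(-3432 + (-2)²)/33)*(-1/43929) = (√4*(-3432 + 4)/33)*(-1/43929) = ((1/33)*2*(-3428))*(-1/43929) = -6856/33*(-1/43929) = 6856/1449657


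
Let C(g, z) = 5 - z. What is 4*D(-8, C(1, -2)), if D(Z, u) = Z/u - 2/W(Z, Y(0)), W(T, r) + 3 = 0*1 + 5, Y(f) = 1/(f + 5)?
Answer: -60/7 ≈ -8.5714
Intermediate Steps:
Y(f) = 1/(5 + f)
W(T, r) = 2 (W(T, r) = -3 + (0*1 + 5) = -3 + (0 + 5) = -3 + 5 = 2)
D(Z, u) = -1 + Z/u (D(Z, u) = Z/u - 2/2 = Z/u - 2*1/2 = Z/u - 1 = -1 + Z/u)
4*D(-8, C(1, -2)) = 4*((-8 - (5 - 1*(-2)))/(5 - 1*(-2))) = 4*((-8 - (5 + 2))/(5 + 2)) = 4*((-8 - 1*7)/7) = 4*((-8 - 7)/7) = 4*((1/7)*(-15)) = 4*(-15/7) = -60/7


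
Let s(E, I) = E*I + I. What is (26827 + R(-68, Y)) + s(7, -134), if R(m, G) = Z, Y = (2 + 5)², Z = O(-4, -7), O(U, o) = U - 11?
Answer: 25740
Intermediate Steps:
O(U, o) = -11 + U
Z = -15 (Z = -11 - 4 = -15)
Y = 49 (Y = 7² = 49)
s(E, I) = I + E*I
R(m, G) = -15
(26827 + R(-68, Y)) + s(7, -134) = (26827 - 15) - 134*(1 + 7) = 26812 - 134*8 = 26812 - 1072 = 25740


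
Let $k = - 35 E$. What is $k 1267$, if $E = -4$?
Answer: $177380$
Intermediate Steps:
$k = 140$ ($k = \left(-35\right) \left(-4\right) = 140$)
$k 1267 = 140 \cdot 1267 = 177380$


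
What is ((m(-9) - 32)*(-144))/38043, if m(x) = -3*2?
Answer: 608/4227 ≈ 0.14384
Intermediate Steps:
m(x) = -6
((m(-9) - 32)*(-144))/38043 = ((-6 - 32)*(-144))/38043 = -38*(-144)*(1/38043) = 5472*(1/38043) = 608/4227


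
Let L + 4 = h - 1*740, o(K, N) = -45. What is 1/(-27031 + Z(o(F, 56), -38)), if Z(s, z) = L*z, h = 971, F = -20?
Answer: -1/35657 ≈ -2.8045e-5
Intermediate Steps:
L = 227 (L = -4 + (971 - 1*740) = -4 + (971 - 740) = -4 + 231 = 227)
Z(s, z) = 227*z
1/(-27031 + Z(o(F, 56), -38)) = 1/(-27031 + 227*(-38)) = 1/(-27031 - 8626) = 1/(-35657) = -1/35657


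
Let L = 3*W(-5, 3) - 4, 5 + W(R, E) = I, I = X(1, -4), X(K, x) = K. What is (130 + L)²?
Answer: 12996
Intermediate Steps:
I = 1
W(R, E) = -4 (W(R, E) = -5 + 1 = -4)
L = -16 (L = 3*(-4) - 4 = -12 - 4 = -16)
(130 + L)² = (130 - 16)² = 114² = 12996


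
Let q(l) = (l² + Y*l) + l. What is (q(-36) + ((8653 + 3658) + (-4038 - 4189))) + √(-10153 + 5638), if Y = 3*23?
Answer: 2860 + I*√4515 ≈ 2860.0 + 67.194*I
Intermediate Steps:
Y = 69
q(l) = l² + 70*l (q(l) = (l² + 69*l) + l = l² + 70*l)
(q(-36) + ((8653 + 3658) + (-4038 - 4189))) + √(-10153 + 5638) = (-36*(70 - 36) + ((8653 + 3658) + (-4038 - 4189))) + √(-10153 + 5638) = (-36*34 + (12311 - 8227)) + √(-4515) = (-1224 + 4084) + I*√4515 = 2860 + I*√4515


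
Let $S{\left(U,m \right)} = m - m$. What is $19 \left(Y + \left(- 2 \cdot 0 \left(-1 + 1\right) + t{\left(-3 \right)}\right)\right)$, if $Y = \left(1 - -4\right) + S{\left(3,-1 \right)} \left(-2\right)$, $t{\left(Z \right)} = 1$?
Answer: $114$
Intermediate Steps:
$S{\left(U,m \right)} = 0$
$Y = 5$ ($Y = \left(1 - -4\right) + 0 \left(-2\right) = \left(1 + 4\right) + 0 = 5 + 0 = 5$)
$19 \left(Y + \left(- 2 \cdot 0 \left(-1 + 1\right) + t{\left(-3 \right)}\right)\right) = 19 \left(5 + \left(- 2 \cdot 0 \left(-1 + 1\right) + 1\right)\right) = 19 \left(5 + \left(- 2 \cdot 0 \cdot 0 + 1\right)\right) = 19 \left(5 + \left(\left(-2\right) 0 + 1\right)\right) = 19 \left(5 + \left(0 + 1\right)\right) = 19 \left(5 + 1\right) = 19 \cdot 6 = 114$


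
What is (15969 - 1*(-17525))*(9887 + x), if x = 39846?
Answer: 1665757102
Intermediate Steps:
(15969 - 1*(-17525))*(9887 + x) = (15969 - 1*(-17525))*(9887 + 39846) = (15969 + 17525)*49733 = 33494*49733 = 1665757102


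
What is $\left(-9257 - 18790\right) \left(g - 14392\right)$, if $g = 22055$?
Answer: $-214924161$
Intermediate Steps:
$\left(-9257 - 18790\right) \left(g - 14392\right) = \left(-9257 - 18790\right) \left(22055 - 14392\right) = \left(-9257 + \left(-23221 + 4431\right)\right) 7663 = \left(-9257 - 18790\right) 7663 = \left(-28047\right) 7663 = -214924161$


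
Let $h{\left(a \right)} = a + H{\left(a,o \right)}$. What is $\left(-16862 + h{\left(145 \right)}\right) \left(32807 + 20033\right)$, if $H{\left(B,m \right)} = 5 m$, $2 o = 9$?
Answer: $-882137380$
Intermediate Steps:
$o = \frac{9}{2}$ ($o = \frac{1}{2} \cdot 9 = \frac{9}{2} \approx 4.5$)
$h{\left(a \right)} = \frac{45}{2} + a$ ($h{\left(a \right)} = a + 5 \cdot \frac{9}{2} = a + \frac{45}{2} = \frac{45}{2} + a$)
$\left(-16862 + h{\left(145 \right)}\right) \left(32807 + 20033\right) = \left(-16862 + \left(\frac{45}{2} + 145\right)\right) \left(32807 + 20033\right) = \left(-16862 + \frac{335}{2}\right) 52840 = \left(- \frac{33389}{2}\right) 52840 = -882137380$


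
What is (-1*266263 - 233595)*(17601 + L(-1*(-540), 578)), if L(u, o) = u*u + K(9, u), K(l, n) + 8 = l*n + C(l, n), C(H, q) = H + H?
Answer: -156990901918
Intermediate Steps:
C(H, q) = 2*H
K(l, n) = -8 + 2*l + l*n (K(l, n) = -8 + (l*n + 2*l) = -8 + (2*l + l*n) = -8 + 2*l + l*n)
L(u, o) = 10 + u² + 9*u (L(u, o) = u*u + (-8 + 2*9 + 9*u) = u² + (-8 + 18 + 9*u) = u² + (10 + 9*u) = 10 + u² + 9*u)
(-1*266263 - 233595)*(17601 + L(-1*(-540), 578)) = (-1*266263 - 233595)*(17601 + (10 + (-1*(-540))² + 9*(-1*(-540)))) = (-266263 - 233595)*(17601 + (10 + 540² + 9*540)) = -499858*(17601 + (10 + 291600 + 4860)) = -499858*(17601 + 296470) = -499858*314071 = -156990901918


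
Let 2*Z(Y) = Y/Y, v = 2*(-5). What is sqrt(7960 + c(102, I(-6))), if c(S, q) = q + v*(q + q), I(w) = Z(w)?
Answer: sqrt(31802)/2 ≈ 89.166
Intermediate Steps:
v = -10
Z(Y) = 1/2 (Z(Y) = (Y/Y)/2 = (1/2)*1 = 1/2)
I(w) = 1/2
c(S, q) = -19*q (c(S, q) = q - 10*(q + q) = q - 20*q = -19*q)
sqrt(7960 + c(102, I(-6))) = sqrt(7960 - 19*1/2) = sqrt(7960 - 19/2) = sqrt(15901/2) = sqrt(31802)/2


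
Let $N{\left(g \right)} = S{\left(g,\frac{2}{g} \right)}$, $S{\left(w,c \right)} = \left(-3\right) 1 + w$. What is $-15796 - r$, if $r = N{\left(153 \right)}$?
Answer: $-15946$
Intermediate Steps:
$S{\left(w,c \right)} = -3 + w$
$N{\left(g \right)} = -3 + g$
$r = 150$ ($r = -3 + 153 = 150$)
$-15796 - r = -15796 - 150 = -15946$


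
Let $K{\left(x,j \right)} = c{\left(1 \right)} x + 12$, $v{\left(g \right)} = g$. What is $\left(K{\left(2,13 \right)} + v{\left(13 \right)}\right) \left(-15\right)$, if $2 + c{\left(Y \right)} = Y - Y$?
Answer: $-315$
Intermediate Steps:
$c{\left(Y \right)} = -2$ ($c{\left(Y \right)} = -2 + \left(Y - Y\right) = -2 + 0 = -2$)
$K{\left(x,j \right)} = 12 - 2 x$ ($K{\left(x,j \right)} = - 2 x + 12 = 12 - 2 x$)
$\left(K{\left(2,13 \right)} + v{\left(13 \right)}\right) \left(-15\right) = \left(\left(12 - 4\right) + 13\right) \left(-15\right) = \left(8 + 13\right) \left(-15\right) = 21 \left(-15\right) = -315$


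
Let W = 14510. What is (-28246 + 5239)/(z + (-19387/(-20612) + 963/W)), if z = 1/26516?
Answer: -11403431717712090/499107362171 ≈ -22848.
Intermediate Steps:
z = 1/26516 ≈ 3.7713e-5
(-28246 + 5239)/(z + (-19387/(-20612) + 963/W)) = (-28246 + 5239)/(1/26516 + (-19387/(-20612) + 963/14510)) = -23007/(1/26516 + (-19387*(-1/20612) + 963*(1/14510))) = -23007/(1/26516 + (19387/20612 + 963/14510)) = -23007/(1/26516 + 150577363/149540060) = -23007/499107362171/495650528870 = -23007*495650528870/499107362171 = -11403431717712090/499107362171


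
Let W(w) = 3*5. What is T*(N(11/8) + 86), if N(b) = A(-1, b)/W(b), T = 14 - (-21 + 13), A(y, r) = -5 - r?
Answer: 37653/20 ≈ 1882.7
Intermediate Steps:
W(w) = 15
T = 22 (T = 14 - 1*(-8) = 14 + 8 = 22)
N(b) = -1/3 - b/15 (N(b) = (-5 - b)/15 = (-5 - b)*(1/15) = -1/3 - b/15)
T*(N(11/8) + 86) = 22*((-1/3 - 11/(15*8)) + 86) = 22*((-1/3 - 1/15*11/8) + 86) = 22*((-1/3 - 11/120) + 86) = 22*(-17/40 + 86) = 22*(3423/40) = 37653/20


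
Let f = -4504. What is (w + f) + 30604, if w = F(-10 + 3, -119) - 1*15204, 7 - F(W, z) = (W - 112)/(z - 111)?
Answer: 2507571/230 ≈ 10902.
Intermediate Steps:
F(W, z) = 7 - (-112 + W)/(-111 + z) (F(W, z) = 7 - (W - 112)/(z - 111) = 7 - (-112 + W)/(-111 + z))
w = -3495429/230 (w = (-665 - (-10 + 3) + 7*(-119))/(-111 - 119) - 1*15204 = (-665 - 1*(-7) - 833)/(-230) - 15204 = -(-665 + 7 - 833)/230 - 15204 = -1/230*(-1491) - 15204 = 1491/230 - 15204 = -3495429/230 ≈ -15198.)
(w + f) + 30604 = (-3495429/230 - 4504) + 30604 = -4531349/230 + 30604 = 2507571/230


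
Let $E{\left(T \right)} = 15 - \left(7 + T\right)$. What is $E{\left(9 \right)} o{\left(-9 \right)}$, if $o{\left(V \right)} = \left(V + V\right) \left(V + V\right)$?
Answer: $-324$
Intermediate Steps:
$o{\left(V \right)} = 4 V^{2}$ ($o{\left(V \right)} = 2 V 2 V = 4 V^{2}$)
$E{\left(T \right)} = 8 - T$
$E{\left(9 \right)} o{\left(-9 \right)} = \left(8 - 9\right) 4 \left(-9\right)^{2} = \left(8 - 9\right) 4 \cdot 81 = \left(-1\right) 324 = -324$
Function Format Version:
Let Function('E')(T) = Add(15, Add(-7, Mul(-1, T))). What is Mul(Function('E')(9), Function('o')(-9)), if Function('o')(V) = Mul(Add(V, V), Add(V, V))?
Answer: -324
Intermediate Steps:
Function('o')(V) = Mul(4, Pow(V, 2)) (Function('o')(V) = Mul(Mul(2, V), Mul(2, V)) = Mul(4, Pow(V, 2)))
Function('E')(T) = Add(8, Mul(-1, T))
Mul(Function('E')(9), Function('o')(-9)) = Mul(Add(8, Mul(-1, 9)), Mul(4, Pow(-9, 2))) = Mul(Add(8, -9), Mul(4, 81)) = Mul(-1, 324) = -324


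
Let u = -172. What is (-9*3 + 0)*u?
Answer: 4644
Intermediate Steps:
(-9*3 + 0)*u = (-9*3 + 0)*(-172) = (-27 + 0)*(-172) = -27*(-172) = 4644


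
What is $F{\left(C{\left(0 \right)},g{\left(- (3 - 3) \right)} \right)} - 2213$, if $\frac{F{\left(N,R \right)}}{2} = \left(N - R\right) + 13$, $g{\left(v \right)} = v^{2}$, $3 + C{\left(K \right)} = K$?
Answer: $-2193$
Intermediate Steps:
$C{\left(K \right)} = -3 + K$
$F{\left(N,R \right)} = 26 - 2 R + 2 N$ ($F{\left(N,R \right)} = 2 \left(\left(N - R\right) + 13\right) = 2 \left(13 + N - R\right) = 26 - 2 R + 2 N$)
$F{\left(C{\left(0 \right)},g{\left(- (3 - 3) \right)} \right)} - 2213 = \left(26 - 2 \left(- (3 - 3)\right)^{2} + 2 \left(-3 + 0\right)\right) - 2213 = \left(26 - 2 \left(\left(-1\right) 0\right)^{2} + 2 \left(-3\right)\right) - 2213 = \left(26 - 2 \cdot 0^{2} - 6\right) - 2213 = \left(26 - 0 - 6\right) - 2213 = \left(26 + 0 - 6\right) - 2213 = 20 - 2213 = -2193$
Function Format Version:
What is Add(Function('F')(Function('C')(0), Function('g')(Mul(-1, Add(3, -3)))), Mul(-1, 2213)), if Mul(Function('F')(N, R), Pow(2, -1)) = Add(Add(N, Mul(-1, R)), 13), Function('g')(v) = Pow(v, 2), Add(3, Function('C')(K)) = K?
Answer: -2193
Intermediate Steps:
Function('C')(K) = Add(-3, K)
Function('F')(N, R) = Add(26, Mul(-2, R), Mul(2, N)) (Function('F')(N, R) = Mul(2, Add(Add(N, Mul(-1, R)), 13)) = Mul(2, Add(13, N, Mul(-1, R))) = Add(26, Mul(-2, R), Mul(2, N)))
Add(Function('F')(Function('C')(0), Function('g')(Mul(-1, Add(3, -3)))), Mul(-1, 2213)) = Add(Add(26, Mul(-2, Pow(Mul(-1, Add(3, -3)), 2)), Mul(2, Add(-3, 0))), Mul(-1, 2213)) = Add(Add(26, Mul(-2, Pow(Mul(-1, 0), 2)), Mul(2, -3)), -2213) = Add(Add(26, Mul(-2, Pow(0, 2)), -6), -2213) = Add(Add(26, Mul(-2, 0), -6), -2213) = Add(Add(26, 0, -6), -2213) = Add(20, -2213) = -2193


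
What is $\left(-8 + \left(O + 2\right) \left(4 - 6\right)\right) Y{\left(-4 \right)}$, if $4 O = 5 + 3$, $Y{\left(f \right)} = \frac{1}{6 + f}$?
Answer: $-8$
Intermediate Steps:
$O = 2$ ($O = \frac{5 + 3}{4} = \frac{1}{4} \cdot 8 = 2$)
$\left(-8 + \left(O + 2\right) \left(4 - 6\right)\right) Y{\left(-4 \right)} = \frac{-8 + \left(2 + 2\right) \left(4 - 6\right)}{6 - 4} = \frac{-8 + 4 \left(-2\right)}{2} = \left(-8 - 8\right) \frac{1}{2} = \left(-16\right) \frac{1}{2} = -8$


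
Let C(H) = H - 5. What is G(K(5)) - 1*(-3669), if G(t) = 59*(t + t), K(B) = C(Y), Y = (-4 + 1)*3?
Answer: 2017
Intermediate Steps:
Y = -9 (Y = -3*3 = -9)
C(H) = -5 + H
K(B) = -14 (K(B) = -5 - 9 = -14)
G(t) = 118*t (G(t) = 59*(2*t) = 118*t)
G(K(5)) - 1*(-3669) = 118*(-14) - 1*(-3669) = -1652 + 3669 = 2017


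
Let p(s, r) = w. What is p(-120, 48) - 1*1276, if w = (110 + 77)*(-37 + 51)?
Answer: 1342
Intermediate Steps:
w = 2618 (w = 187*14 = 2618)
p(s, r) = 2618
p(-120, 48) - 1*1276 = 2618 - 1*1276 = 2618 - 1276 = 1342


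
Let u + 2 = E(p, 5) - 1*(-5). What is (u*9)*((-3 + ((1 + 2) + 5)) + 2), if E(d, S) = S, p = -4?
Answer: 504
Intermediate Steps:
u = 8 (u = -2 + (5 - 1*(-5)) = -2 + (5 + 5) = -2 + 10 = 8)
(u*9)*((-3 + ((1 + 2) + 5)) + 2) = (8*9)*((-3 + ((1 + 2) + 5)) + 2) = 72*((-3 + (3 + 5)) + 2) = 72*((-3 + 8) + 2) = 72*(5 + 2) = 72*7 = 504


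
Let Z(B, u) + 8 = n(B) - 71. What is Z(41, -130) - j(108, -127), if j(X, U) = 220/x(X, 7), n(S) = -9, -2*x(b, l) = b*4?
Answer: -4697/54 ≈ -86.981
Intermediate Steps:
x(b, l) = -2*b (x(b, l) = -b*4/2 = -2*b)
Z(B, u) = -88 (Z(B, u) = -8 + (-9 - 71) = -8 - 80 = -88)
j(X, U) = -110/X (j(X, U) = 220/((-2*X)) = 220*(-1/(2*X)) = -110/X)
Z(41, -130) - j(108, -127) = -88 - (-110)/108 = -88 - 1*(-55/54) = -88 + 55/54 = -4697/54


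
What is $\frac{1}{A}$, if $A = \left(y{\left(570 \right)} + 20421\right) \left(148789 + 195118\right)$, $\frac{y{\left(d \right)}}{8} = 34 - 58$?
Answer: $\frac{1}{6956894703} \approx 1.4374 \cdot 10^{-10}$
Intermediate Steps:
$y{\left(d \right)} = -192$ ($y{\left(d \right)} = 8 \left(34 - 58\right) = 8 \left(-24\right) = -192$)
$A = 6956894703$ ($A = \left(-192 + 20421\right) \left(148789 + 195118\right) = 20229 \cdot 343907 = 6956894703$)
$\frac{1}{A} = \frac{1}{6956894703}$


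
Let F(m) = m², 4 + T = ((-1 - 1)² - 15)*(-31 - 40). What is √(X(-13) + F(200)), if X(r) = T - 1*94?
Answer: √40683 ≈ 201.70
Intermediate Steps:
T = 777 (T = -4 + ((-1 - 1)² - 15)*(-31 - 40) = -4 + ((-2)² - 15)*(-71) = -4 + (4 - 15)*(-71) = -4 - 11*(-71) = -4 + 781 = 777)
X(r) = 683 (X(r) = 777 - 1*94 = 777 - 94 = 683)
√(X(-13) + F(200)) = √(683 + 200²) = √(683 + 40000) = √40683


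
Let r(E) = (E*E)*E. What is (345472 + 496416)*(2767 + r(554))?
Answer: 143149778668128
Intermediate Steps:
r(E) = E³ (r(E) = E²*E = E³)
(345472 + 496416)*(2767 + r(554)) = (345472 + 496416)*(2767 + 554³) = 841888*(2767 + 170031464) = 841888*170034231 = 143149778668128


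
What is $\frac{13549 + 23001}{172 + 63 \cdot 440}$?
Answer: $\frac{18275}{13946} \approx 1.3104$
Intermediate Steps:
$\frac{13549 + 23001}{172 + 63 \cdot 440} = \frac{36550}{172 + 27720} = \frac{36550}{27892} = 36550 \cdot \frac{1}{27892} = \frac{18275}{13946}$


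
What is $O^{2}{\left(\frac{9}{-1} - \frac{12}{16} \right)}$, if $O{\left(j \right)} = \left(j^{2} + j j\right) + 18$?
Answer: $\frac{2772225}{64} \approx 43316.0$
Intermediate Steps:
$O{\left(j \right)} = 18 + 2 j^{2}$ ($O{\left(j \right)} = \left(j^{2} + j^{2}\right) + 18 = 2 j^{2} + 18 = 18 + 2 j^{2}$)
$O^{2}{\left(\frac{9}{-1} - \frac{12}{16} \right)} = \left(18 + 2 \left(\frac{9}{-1} - \frac{12}{16}\right)^{2}\right)^{2} = \left(18 + 2 \left(9 \left(-1\right) - \frac{3}{4}\right)^{2}\right)^{2} = \left(18 + 2 \left(-9 - \frac{3}{4}\right)^{2}\right)^{2} = \left(18 + 2 \left(- \frac{39}{4}\right)^{2}\right)^{2} = \left(18 + 2 \cdot \frac{1521}{16}\right)^{2} = \left(18 + \frac{1521}{8}\right)^{2} = \left(\frac{1665}{8}\right)^{2} = \frac{2772225}{64}$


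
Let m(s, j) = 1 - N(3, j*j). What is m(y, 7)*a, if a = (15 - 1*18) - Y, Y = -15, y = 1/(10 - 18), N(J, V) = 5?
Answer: -48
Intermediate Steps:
y = -⅛ (y = 1/(-8) = -⅛ ≈ -0.12500)
m(s, j) = -4 (m(s, j) = 1 - 1*5 = 1 - 5 = -4)
a = 12 (a = (15 - 1*18) - 1*(-15) = (15 - 18) + 15 = -3 + 15 = 12)
m(y, 7)*a = -4*12 = -48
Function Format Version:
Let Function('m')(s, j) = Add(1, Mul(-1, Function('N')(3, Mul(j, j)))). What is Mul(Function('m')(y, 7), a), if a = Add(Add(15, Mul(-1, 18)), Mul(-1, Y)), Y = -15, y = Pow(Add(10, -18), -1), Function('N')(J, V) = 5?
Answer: -48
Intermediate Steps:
y = Rational(-1, 8) (y = Pow(-8, -1) = Rational(-1, 8) ≈ -0.12500)
Function('m')(s, j) = -4 (Function('m')(s, j) = Add(1, Mul(-1, 5)) = Add(1, -5) = -4)
a = 12 (a = Add(Add(15, Mul(-1, 18)), Mul(-1, -15)) = Add(Add(15, -18), 15) = Add(-3, 15) = 12)
Mul(Function('m')(y, 7), a) = Mul(-4, 12) = -48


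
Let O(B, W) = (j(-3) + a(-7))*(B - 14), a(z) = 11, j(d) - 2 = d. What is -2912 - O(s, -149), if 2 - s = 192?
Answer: -872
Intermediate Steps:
s = -190 (s = 2 - 1*192 = 2 - 192 = -190)
j(d) = 2 + d
O(B, W) = -140 + 10*B (O(B, W) = ((2 - 3) + 11)*(B - 14) = (-1 + 11)*(-14 + B) = 10*(-14 + B) = -140 + 10*B)
-2912 - O(s, -149) = -2912 - (-140 + 10*(-190)) = -2912 - (-140 - 1900) = -2912 - 1*(-2040) = -2912 + 2040 = -872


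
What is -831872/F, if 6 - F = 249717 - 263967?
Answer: -51992/891 ≈ -58.352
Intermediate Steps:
F = 14256 (F = 6 - (249717 - 263967) = 6 - 1*(-14250) = 6 + 14250 = 14256)
-831872/F = -831872/14256 = -831872*1/14256 = -51992/891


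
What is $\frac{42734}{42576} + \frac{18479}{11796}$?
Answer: $\frac{53785507}{20926104} \approx 2.5703$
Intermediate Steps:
$\frac{42734}{42576} + \frac{18479}{11796} = 42734 \cdot \frac{1}{42576} + 18479 \cdot \frac{1}{11796} = \frac{21367}{21288} + \frac{18479}{11796} = \frac{53785507}{20926104}$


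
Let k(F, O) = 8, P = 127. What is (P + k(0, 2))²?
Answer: 18225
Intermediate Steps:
(P + k(0, 2))² = (127 + 8)² = 135² = 18225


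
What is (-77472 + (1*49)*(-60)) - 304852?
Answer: -385264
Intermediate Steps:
(-77472 + (1*49)*(-60)) - 304852 = (-77472 + 49*(-60)) - 304852 = (-77472 - 2940) - 304852 = -80412 - 304852 = -385264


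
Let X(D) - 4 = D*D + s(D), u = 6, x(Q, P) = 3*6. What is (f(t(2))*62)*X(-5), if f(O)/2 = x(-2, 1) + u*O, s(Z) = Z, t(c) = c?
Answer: 89280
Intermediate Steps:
x(Q, P) = 18
X(D) = 4 + D + D**2 (X(D) = 4 + (D*D + D) = 4 + (D**2 + D) = 4 + (D + D**2) = 4 + D + D**2)
f(O) = 36 + 12*O (f(O) = 2*(18 + 6*O) = 36 + 12*O)
(f(t(2))*62)*X(-5) = ((36 + 12*2)*62)*(4 - 5 + (-5)**2) = ((36 + 24)*62)*(4 - 5 + 25) = (60*62)*24 = 3720*24 = 89280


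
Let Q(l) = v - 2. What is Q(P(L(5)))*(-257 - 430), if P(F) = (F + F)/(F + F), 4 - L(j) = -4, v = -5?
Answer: 4809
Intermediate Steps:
L(j) = 8 (L(j) = 4 - 1*(-4) = 4 + 4 = 8)
P(F) = 1 (P(F) = (2*F)/((2*F)) = (2*F)*(1/(2*F)) = 1)
Q(l) = -7 (Q(l) = -5 - 2 = -7)
Q(P(L(5)))*(-257 - 430) = -7*(-257 - 430) = -7*(-687) = 4809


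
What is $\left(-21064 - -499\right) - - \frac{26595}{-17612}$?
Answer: $- \frac{362217375}{17612} \approx -20567.0$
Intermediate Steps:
$\left(-21064 - -499\right) - - \frac{26595}{-17612} = \left(-21064 + 499\right) - \left(-26595\right) \left(- \frac{1}{17612}\right) = -20565 - \frac{26595}{17612} = - \frac{362217375}{17612}$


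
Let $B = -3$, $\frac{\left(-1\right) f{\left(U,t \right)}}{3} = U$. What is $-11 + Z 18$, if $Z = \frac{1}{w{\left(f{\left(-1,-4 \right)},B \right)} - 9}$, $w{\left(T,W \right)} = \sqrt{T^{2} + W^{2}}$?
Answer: $- \frac{95}{7} - \frac{6 \sqrt{2}}{7} \approx -14.784$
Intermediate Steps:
$f{\left(U,t \right)} = - 3 U$
$Z = \frac{1}{-9 + 3 \sqrt{2}}$ ($Z = \frac{1}{\sqrt{\left(\left(-3\right) \left(-1\right)\right)^{2} + \left(-3\right)^{2}} - 9} = \frac{1}{\sqrt{3^{2} + 9} - 9} = \frac{1}{\sqrt{9 + 9} - 9} = \frac{1}{\sqrt{18} - 9} = \frac{1}{3 \sqrt{2} - 9} = \frac{1}{-9 + 3 \sqrt{2}} \approx -0.2102$)
$-11 + Z 18 = -11 + \left(- \frac{1}{7} - \frac{\sqrt{2}}{21}\right) 18 = -11 - \left(\frac{18}{7} + \frac{6 \sqrt{2}}{7}\right) = - \frac{95}{7} - \frac{6 \sqrt{2}}{7}$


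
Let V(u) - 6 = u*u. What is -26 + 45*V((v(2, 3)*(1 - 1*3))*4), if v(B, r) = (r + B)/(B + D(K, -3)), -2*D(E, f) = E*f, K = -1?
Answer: 288244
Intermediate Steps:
D(E, f) = -E*f/2
v(B, r) = (B + r)/(-3/2 + B) (v(B, r) = (r + B)/(B - 1/2*(-1)*(-3)) = (B + r)/(B - 3/2) = (B + r)/(-3/2 + B))
V(u) = 6 + u**2 (V(u) = 6 + u*u = 6 + u**2)
-26 + 45*V((v(2, 3)*(1 - 1*3))*4) = -26 + 45*(6 + (((2*(2 + 3)/(-3 + 2*2))*(1 - 1*3))*4)**2) = -26 + 45*(6 + (((2*5/(-3 + 4))*(1 - 3))*4)**2) = -26 + 45*(6 + (((2*5/1)*(-2))*4)**2) = -26 + 45*(6 + (((2*1*5)*(-2))*4)**2) = -26 + 45*(6 + ((10*(-2))*4)**2) = -26 + 45*(6 + (-20*4)**2) = -26 + 45*(6 + (-80)**2) = -26 + 45*(6 + 6400) = -26 + 45*6406 = -26 + 288270 = 288244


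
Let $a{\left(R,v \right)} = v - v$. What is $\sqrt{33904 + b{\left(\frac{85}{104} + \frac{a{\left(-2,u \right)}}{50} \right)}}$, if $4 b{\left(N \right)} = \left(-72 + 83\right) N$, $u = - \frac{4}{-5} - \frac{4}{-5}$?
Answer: $\frac{\sqrt{366729974}}{104} \approx 184.14$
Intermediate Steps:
$u = \frac{8}{5}$ ($u = \left(-4\right) \left(- \frac{1}{5}\right) - - \frac{4}{5} = \frac{4}{5} + \frac{4}{5} = \frac{8}{5} \approx 1.6$)
$a{\left(R,v \right)} = 0$
$b{\left(N \right)} = \frac{11 N}{4}$ ($b{\left(N \right)} = \frac{\left(-72 + 83\right) N}{4} = \frac{11 N}{4}$)
$\sqrt{33904 + b{\left(\frac{85}{104} + \frac{a{\left(-2,u \right)}}{50} \right)}} = \sqrt{33904 + \frac{11 \left(\frac{85}{104} + \frac{0}{50}\right)}{4}} = \sqrt{33904 + \frac{11 \left(85 \cdot \frac{1}{104} + 0 \cdot \frac{1}{50}\right)}{4}} = \sqrt{33904 + \frac{11 \left(\frac{85}{104} + 0\right)}{4}} = \sqrt{33904 + \frac{11}{4} \cdot \frac{85}{104}} = \sqrt{33904 + \frac{935}{416}} = \sqrt{\frac{14104999}{416}} = \frac{\sqrt{366729974}}{104}$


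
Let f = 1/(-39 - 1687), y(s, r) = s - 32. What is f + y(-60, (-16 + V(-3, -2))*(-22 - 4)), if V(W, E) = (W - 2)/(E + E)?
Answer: -158793/1726 ≈ -92.001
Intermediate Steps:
V(W, E) = (-2 + W)/(2*E) (V(W, E) = (-2 + W)/((2*E)) = (-2 + W)*(1/(2*E)) = (-2 + W)/(2*E))
y(s, r) = -32 + s
f = -1/1726 (f = 1/(-1726) = -1/1726 ≈ -0.00057937)
f + y(-60, (-16 + V(-3, -2))*(-22 - 4)) = -1/1726 + (-32 - 60) = -1/1726 - 92 = -158793/1726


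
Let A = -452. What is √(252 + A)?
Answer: 10*I*√2 ≈ 14.142*I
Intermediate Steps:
√(252 + A) = √(252 - 452) = √(-200) = 10*I*√2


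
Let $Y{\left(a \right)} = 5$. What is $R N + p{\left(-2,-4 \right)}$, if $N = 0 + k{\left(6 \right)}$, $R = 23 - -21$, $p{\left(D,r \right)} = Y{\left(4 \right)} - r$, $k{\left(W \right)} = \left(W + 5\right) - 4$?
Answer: $317$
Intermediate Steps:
$k{\left(W \right)} = 1 + W$ ($k{\left(W \right)} = \left(5 + W\right) - 4 = 1 + W$)
$p{\left(D,r \right)} = 5 - r$
$R = 44$ ($R = 23 + 21 = 44$)
$N = 7$ ($N = 0 + \left(1 + 6\right) = 0 + 7 = 7$)
$R N + p{\left(-2,-4 \right)} = 44 \cdot 7 + \left(5 - -4\right) = 308 + \left(5 + 4\right) = 308 + 9 = 317$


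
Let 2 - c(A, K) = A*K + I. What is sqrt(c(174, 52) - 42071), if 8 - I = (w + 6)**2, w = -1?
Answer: 10*I*sqrt(511) ≈ 226.05*I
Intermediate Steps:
I = -17 (I = 8 - (-1 + 6)**2 = 8 - 1*5**2 = 8 - 1*25 = 8 - 25 = -17)
c(A, K) = 19 - A*K (c(A, K) = 2 - (A*K - 17) = 2 - (-17 + A*K) = 2 + (17 - A*K) = 19 - A*K)
sqrt(c(174, 52) - 42071) = sqrt((19 - 1*174*52) - 42071) = sqrt((19 - 9048) - 42071) = sqrt(-9029 - 42071) = sqrt(-51100) = 10*I*sqrt(511)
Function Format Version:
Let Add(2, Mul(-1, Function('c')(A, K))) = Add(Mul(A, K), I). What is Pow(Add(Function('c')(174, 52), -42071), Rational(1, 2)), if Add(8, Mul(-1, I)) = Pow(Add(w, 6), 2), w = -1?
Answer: Mul(10, I, Pow(511, Rational(1, 2))) ≈ Mul(226.05, I)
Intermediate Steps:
I = -17 (I = Add(8, Mul(-1, Pow(Add(-1, 6), 2))) = Add(8, Mul(-1, Pow(5, 2))) = Add(8, Mul(-1, 25)) = Add(8, -25) = -17)
Function('c')(A, K) = Add(19, Mul(-1, A, K)) (Function('c')(A, K) = Add(2, Mul(-1, Add(Mul(A, K), -17))) = Add(2, Mul(-1, Add(-17, Mul(A, K)))) = Add(2, Add(17, Mul(-1, A, K))) = Add(19, Mul(-1, A, K)))
Pow(Add(Function('c')(174, 52), -42071), Rational(1, 2)) = Pow(Add(Add(19, Mul(-1, 174, 52)), -42071), Rational(1, 2)) = Pow(Add(Add(19, -9048), -42071), Rational(1, 2)) = Pow(Add(-9029, -42071), Rational(1, 2)) = Pow(-51100, Rational(1, 2)) = Mul(10, I, Pow(511, Rational(1, 2)))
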